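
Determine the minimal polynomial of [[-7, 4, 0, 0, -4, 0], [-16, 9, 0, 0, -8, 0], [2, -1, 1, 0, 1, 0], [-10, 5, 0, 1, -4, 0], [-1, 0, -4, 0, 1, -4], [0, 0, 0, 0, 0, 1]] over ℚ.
The characteristic polynomial factors as (x - 1)^6. The minimal polynomial is ∏(x - λ)^{k_λ} where k_λ is the size of the largest Jordan block at λ.

For λ = 1: rank(A - I) = 3, and the largest Jordan block has size 3 (the smallest k with rank((A - I)^k) = rank((A - I)^(k+1))).

So m_A(x) = (x - 1)^3.

m_A(x) = (x - 1)^3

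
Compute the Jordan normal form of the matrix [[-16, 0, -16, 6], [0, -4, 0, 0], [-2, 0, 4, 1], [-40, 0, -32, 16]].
The characteristic polynomial is det(xI - A) = (x - 4)^2(x + 4)^2, so the eigenvalues are -4 (algebraic multiplicity 2), 4 (algebraic multiplicity 2).

For λ = -4: rank(A + 4I) = 2. The eigenspace has dimension 4 - 2 = 2, so there are 2 Jordan blocks; the rank sequence gives block sizes [1, 1].

For λ = 4: rank(A - 4I) = 3, rank((A - 4I)^2) = 2. The eigenspace has dimension 4 - 3 = 1, so there is 1 Jordan block; the rank sequence gives block sizes [2].

Assembling the blocks gives the Jordan form J above.

J = [[-4, 0, 0, 0], [0, -4, 0, 0], [0, 0, 4, 1], [0, 0, 0, 4]]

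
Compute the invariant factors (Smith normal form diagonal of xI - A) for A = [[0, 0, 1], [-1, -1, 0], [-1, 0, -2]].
(x + 1)^3

The Jordan structure of A has elementary divisors (x + 1)^3. Arranging the block sizes at each eigenvalue in decreasing order and taking row products gives the invariant factors.

Invariant factors (smallest first, each dividing the next): (x + 1)^3.

Check: the last factor (x + 1)^3 is the minimal polynomial, and the product (x + 1)^3 is the characteristic polynomial.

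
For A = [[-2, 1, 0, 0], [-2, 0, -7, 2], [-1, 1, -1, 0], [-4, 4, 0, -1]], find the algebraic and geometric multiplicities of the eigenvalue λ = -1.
algebraic multiplicity 4, geometric multiplicity 2

The characteristic polynomial is (x + 1)^4, so the factor x + 1 appears with exponent 4: the algebraic multiplicity is 4.

rank(A + I) = 2, so the eigenspace has dimension 4 - 2 = 2: the geometric multiplicity is 2.

Since 2 < 4, A is not diagonalizable.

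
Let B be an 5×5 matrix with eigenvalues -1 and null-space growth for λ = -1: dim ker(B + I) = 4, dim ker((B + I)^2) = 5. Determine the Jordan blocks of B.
λ = -1: successive nullity increments [4, 1] count blocks of size ≥ k; block sizes are [2, 1, 1, 1].

Jordan blocks: (-1, 2), (-1, 1), (-1, 1), (-1, 1)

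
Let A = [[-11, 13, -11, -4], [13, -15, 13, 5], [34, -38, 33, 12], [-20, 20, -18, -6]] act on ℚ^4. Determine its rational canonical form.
The invariant factors of A (the non-unit diagonal entries of the Smith normal form of xI - A over ℚ[x]) are x^3(x - 1), each dividing the next. The characteristic polynomial is their product, x^3(x - 1).

The rational canonical form is the block-diagonal matrix of companion matrices C(f_i):
R = [[0, 0, 0, 0], [1, 0, 0, 0], [0, 1, 0, 0], [0, 0, 1, 1]].

R = [[0, 0, 0, 0], [1, 0, 0, 0], [0, 1, 0, 0], [0, 0, 1, 1]]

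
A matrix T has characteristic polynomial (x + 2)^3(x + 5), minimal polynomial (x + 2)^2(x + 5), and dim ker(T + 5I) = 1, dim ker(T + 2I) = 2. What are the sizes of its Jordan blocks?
Jordan blocks: (-5, 1), (-2, 2), (-2, 1)

λ = -5: algebraic multiplicity 1 (exponent in χ_T), largest block size 1 (exponent in m_T), 1 block (geometric multiplicity). This forces block sizes [1].
λ = -2: algebraic multiplicity 3 (exponent in χ_T), largest block size 2 (exponent in m_T), 2 blocks (geometric multiplicity). These force block sizes [2, 1].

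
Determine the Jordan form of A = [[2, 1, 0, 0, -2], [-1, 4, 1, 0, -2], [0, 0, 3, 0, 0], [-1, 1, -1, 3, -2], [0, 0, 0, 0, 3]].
The characteristic polynomial is det(xI - A) = (x - 3)^5, so the eigenvalues are 3 (algebraic multiplicity 5).

For λ = 3: rank(A - 3I) = 2, rank((A - 3I)^2) = 1, rank((A - 3I)^3) = 0. The eigenspace has dimension 5 - 2 = 3, so there are 3 Jordan blocks; the rank sequence gives block sizes [3, 1, 1].

Assembling the blocks gives the Jordan form J above.

J = [[3, 1, 0, 0, 0], [0, 3, 1, 0, 0], [0, 0, 3, 0, 0], [0, 0, 0, 3, 0], [0, 0, 0, 0, 3]]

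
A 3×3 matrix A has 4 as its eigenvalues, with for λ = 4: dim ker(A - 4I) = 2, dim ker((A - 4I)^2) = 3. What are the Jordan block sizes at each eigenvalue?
Jordan blocks: (4, 2), (4, 1)

λ = 4: successive nullity increments [2, 1] count blocks of size ≥ k; block sizes are [2, 1].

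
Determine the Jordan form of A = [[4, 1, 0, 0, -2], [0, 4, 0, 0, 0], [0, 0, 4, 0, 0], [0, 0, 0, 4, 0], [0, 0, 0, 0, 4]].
The characteristic polynomial is det(xI - A) = (x - 4)^5, so the eigenvalues are 4 (algebraic multiplicity 5).

For λ = 4: rank(A - 4I) = 1, rank((A - 4I)^2) = 0. The eigenspace has dimension 5 - 1 = 4, so there are 4 Jordan blocks; the rank sequence gives block sizes [2, 1, 1, 1].

Assembling the blocks gives the Jordan form J above.

J = [[4, 1, 0, 0, 0], [0, 4, 0, 0, 0], [0, 0, 4, 0, 0], [0, 0, 0, 4, 0], [0, 0, 0, 0, 4]]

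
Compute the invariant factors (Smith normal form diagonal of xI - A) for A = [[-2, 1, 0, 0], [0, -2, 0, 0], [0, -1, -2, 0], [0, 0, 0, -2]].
x + 2, x + 2, (x + 2)^2

The Jordan structure of A has elementary divisors (x + 2)^2, (x + 2), (x + 2). Arranging the block sizes at each eigenvalue in decreasing order and taking row products gives the invariant factors.

Invariant factors (smallest first, each dividing the next): x + 2, x + 2, (x + 2)^2.

Check: the last factor (x + 2)^2 is the minimal polynomial, and the product (x + 2)^4 is the characteristic polynomial.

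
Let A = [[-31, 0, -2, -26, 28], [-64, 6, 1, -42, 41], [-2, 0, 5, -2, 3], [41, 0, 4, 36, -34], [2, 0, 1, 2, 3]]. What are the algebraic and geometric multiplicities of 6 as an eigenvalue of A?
algebraic multiplicity 4, geometric multiplicity 3

The characteristic polynomial is (x - 6)^4(x + 5), so the factor x - 6 appears with exponent 4: the algebraic multiplicity is 4.

rank(A - 6I) = 2, so the eigenspace has dimension 5 - 2 = 3: the geometric multiplicity is 3.

Since 3 < 4, A is not diagonalizable.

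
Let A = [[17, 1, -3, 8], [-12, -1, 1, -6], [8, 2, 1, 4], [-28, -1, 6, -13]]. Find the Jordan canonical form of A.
The characteristic polynomial is det(xI - A) = (x - 1)^4, so the eigenvalues are 1 (algebraic multiplicity 4).

For λ = 1: rank(A - I) = 2, rank((A - I)^2) = 1, rank((A - I)^3) = 0. The eigenspace has dimension 4 - 2 = 2, so there are 2 Jordan blocks; the rank sequence gives block sizes [3, 1].

Assembling the blocks gives the Jordan form J above.

J = [[1, 1, 0, 0], [0, 1, 1, 0], [0, 0, 1, 0], [0, 0, 0, 1]]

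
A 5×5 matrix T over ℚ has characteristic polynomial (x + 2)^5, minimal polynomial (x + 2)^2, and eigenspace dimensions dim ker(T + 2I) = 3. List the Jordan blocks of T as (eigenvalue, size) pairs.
λ = -2: algebraic multiplicity 5 (exponent in χ_T), largest block size 2 (exponent in m_T), 3 blocks (geometric multiplicity). These force block sizes [2, 2, 1].

Jordan blocks: (-2, 2), (-2, 2), (-2, 1)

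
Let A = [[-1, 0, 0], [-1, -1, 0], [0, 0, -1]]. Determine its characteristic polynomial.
xI - A = [[x + 1, 0, 0], [1, x + 1, 0], [0, 0, x + 1]].

Expanding det(xI - A) along the first row:
det(xI - A) = + (x + 1)·det([[x + 1, 0], [0, x + 1]]) - (0)·det([[1, 0], [0, x + 1]]) + (0)·det([[1, x + 1], [0, 0]]).

Evaluating gives χ_A(x) = x^3 + 3x^2 + 3x + 1 = (x + 1)^3.

χ_A(x) = (x + 1)^3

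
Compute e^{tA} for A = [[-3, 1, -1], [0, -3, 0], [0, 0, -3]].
A has Jordan form J = [[-3, 1, 0], [0, -3, 0], [0, 0, -3]] with A = PJP^{-1}, so e^{tA} = P e^{tJ} P^{-1}.

For a Jordan block J_k(λ), e^{tJ_k(λ)} = e^{λt} · (I + tN + t^2 N^2/2! + ... + t^{k-1} N^{k-1}/(k-1)!) where N is the nilpotent superdiagonal part.

Assembling the blocks and conjugating back gives the entries of e^{tA} as shown above.

e^{tA} = [[e^{-3*t}, t*e^{-3*t}, -t*e^{-3*t}], [0, e^{-3*t}, 0], [0, 0, e^{-3*t}]]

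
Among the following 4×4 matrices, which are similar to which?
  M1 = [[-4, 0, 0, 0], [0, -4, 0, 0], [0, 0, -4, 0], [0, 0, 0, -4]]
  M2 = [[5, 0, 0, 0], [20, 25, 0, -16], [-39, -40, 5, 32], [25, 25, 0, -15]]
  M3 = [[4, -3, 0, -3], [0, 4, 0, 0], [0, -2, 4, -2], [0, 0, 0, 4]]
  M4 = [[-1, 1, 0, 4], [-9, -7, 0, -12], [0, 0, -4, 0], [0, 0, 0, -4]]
4 classes: {M1}, {M2}, {M3}, {M4}

Characteristic polynomials: χ_{M1} = (x + 4)^4, χ_{M2} = (x - 5)^4, χ_{M3} = (x - 4)^4, χ_{M4} = (x + 4)^4.

{M1}: invariant factors x + 4, x + 4, x + 4, x + 4.

{M2}: invariant factors (x - 5)^2, (x - 5)^2.

{M3}: invariant factors x - 4, x - 4, (x - 4)^2.

{M4}: invariant factors x + 4, x + 4, (x + 4)^2.

Matrices are similar if and only if their invariant-factor lists agree; the partition into similarity classes is {M1}, {M2}, {M3}, {M4}.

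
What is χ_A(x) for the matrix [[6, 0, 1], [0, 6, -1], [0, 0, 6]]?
xI - A = [[x - 6, 0, -1], [0, x - 6, 1], [0, 0, x - 6]].

Expanding det(xI - A) along the first row:
det(xI - A) = + (x - 6)·det([[x - 6, 1], [0, x - 6]]) - (0)·det([[0, 1], [0, x - 6]]) + (-1)·det([[0, x - 6], [0, 0]]).

Evaluating gives χ_A(x) = x^3 - 18x^2 + 108x - 216 = (x - 6)^3.

χ_A(x) = (x - 6)^3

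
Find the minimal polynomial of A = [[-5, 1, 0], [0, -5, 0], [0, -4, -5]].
m_A(x) = (x + 5)^2

The characteristic polynomial factors as (x + 5)^3. The minimal polynomial is ∏(x - λ)^{k_λ} where k_λ is the size of the largest Jordan block at λ.

For λ = -5: rank(A + 5I) = 1, and the largest Jordan block has size 2 (the smallest k with rank((A + 5I)^k) = rank((A + 5I)^(k+1))).

So m_A(x) = (x + 5)^2.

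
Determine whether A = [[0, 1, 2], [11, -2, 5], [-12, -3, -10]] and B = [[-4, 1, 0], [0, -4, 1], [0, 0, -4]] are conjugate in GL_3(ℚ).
Yes.

Two matrices over a field are similar if and only if they have the same invariant factors.

Both A and B have characteristic polynomial (x + 4)^3 and minimal polynomial (x + 4)^3. Computing further, both have invariant factors (x + 4)^3. Hence A and B are similar.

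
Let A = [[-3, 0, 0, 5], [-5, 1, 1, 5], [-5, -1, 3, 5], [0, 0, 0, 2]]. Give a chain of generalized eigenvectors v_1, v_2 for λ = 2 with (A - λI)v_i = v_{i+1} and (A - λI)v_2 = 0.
We seek v_1 ∈ ker((A - 2I)^2) \ ker(A - 2I), then set v_{i+1} = (A - 2I) v_i.

One such chain is v_1 = [[0, 0, 1, 0]]^T, v_2 = [[0, 1, 1, 0]]^T. Check: (A - 2I) v_2 = [[0, 0, 0, 0]]^T = 0.

v_1 = [[0, 0, 1, 0]]^T, v_2 = [[0, 1, 1, 0]]^T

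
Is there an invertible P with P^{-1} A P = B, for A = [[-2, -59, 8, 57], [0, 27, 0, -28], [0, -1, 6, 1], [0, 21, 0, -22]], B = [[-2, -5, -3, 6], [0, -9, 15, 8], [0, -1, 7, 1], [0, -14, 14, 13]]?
Two matrices over a field are similar if and only if they have the same invariant factors.

Both A and B have characteristic polynomial (x - 6)^2(x + 1)(x + 2) and minimal polynomial (x - 6)^2(x + 1)(x + 2). Computing further, both have invariant factors (x - 6)^2(x + 1)(x + 2). Hence A and B are similar.

Yes.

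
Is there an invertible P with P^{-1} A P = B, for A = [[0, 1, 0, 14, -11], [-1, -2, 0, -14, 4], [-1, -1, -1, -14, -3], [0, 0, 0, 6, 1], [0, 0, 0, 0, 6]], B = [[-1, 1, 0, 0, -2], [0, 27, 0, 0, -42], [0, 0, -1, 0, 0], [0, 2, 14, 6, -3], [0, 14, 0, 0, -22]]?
Yes.

Two matrices over a field are similar if and only if they have the same invariant factors.

Both A and B have characteristic polynomial (x - 6)^2(x + 1)^3 and minimal polynomial (x - 6)^2(x + 1)^2. Computing further, both have invariant factors x + 1, (x - 6)^2(x + 1)^2. Hence A and B are similar.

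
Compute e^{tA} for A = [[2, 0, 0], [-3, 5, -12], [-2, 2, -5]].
e^{tA} = [[e^{2*t}, 0, 0], [((e^{t} - 3)*e^{2*t} + 2)*e^{-t}, 5*sinh(t) + cosh(t), -12*sinh(t)], [-2*sinh(t), 2*sinh(t), -5*sinh(t) + cosh(t)]]

A has Jordan form J = [[-1, 0, 0], [0, 1, 0], [0, 0, 2]] with A = PJP^{-1}, so e^{tA} = P e^{tJ} P^{-1}.

For a Jordan block J_k(λ), e^{tJ_k(λ)} = e^{λt} · (I + tN + t^2 N^2/2! + ... + t^{k-1} N^{k-1}/(k-1)!) where N is the nilpotent superdiagonal part.

Assembling the blocks and conjugating back gives the entries of e^{tA} as shown above.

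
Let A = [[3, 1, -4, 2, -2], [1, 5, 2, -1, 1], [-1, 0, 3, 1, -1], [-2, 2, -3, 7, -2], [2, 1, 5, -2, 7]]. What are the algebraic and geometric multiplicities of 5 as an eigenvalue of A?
The characteristic polynomial is (x - 5)^5, so the factor x - 5 appears with exponent 5: the algebraic multiplicity is 5.

rank(A - 5I) = 3, so the eigenspace has dimension 5 - 3 = 2: the geometric multiplicity is 2.

Since 2 < 5, A is not diagonalizable.

algebraic multiplicity 5, geometric multiplicity 2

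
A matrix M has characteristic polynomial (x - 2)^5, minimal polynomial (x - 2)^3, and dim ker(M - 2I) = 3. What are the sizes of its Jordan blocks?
λ = 2: algebraic multiplicity 5 (exponent in χ_M), largest block size 3 (exponent in m_M), 3 blocks (geometric multiplicity). These force block sizes [3, 1, 1].

Jordan blocks: (2, 3), (2, 1), (2, 1)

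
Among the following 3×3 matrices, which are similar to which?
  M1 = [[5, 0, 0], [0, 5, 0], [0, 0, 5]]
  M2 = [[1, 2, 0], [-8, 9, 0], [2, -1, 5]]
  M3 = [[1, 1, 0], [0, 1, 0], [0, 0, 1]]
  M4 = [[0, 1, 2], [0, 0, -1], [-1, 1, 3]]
4 classes: {M1}, {M2}, {M3}, {M4}

Characteristic polynomials: χ_{M1} = (x - 5)^3, χ_{M2} = (x - 5)^3, χ_{M3} = (x - 1)^3, χ_{M4} = (x - 1)^3.

{M1}: invariant factors x - 5, x - 5, x - 5.

{M2}: invariant factors x - 5, (x - 5)^2.

{M3}: invariant factors x - 1, (x - 1)^2.

{M4}: invariant factors (x - 1)^3.

Matrices are similar if and only if their invariant-factor lists agree; the partition into similarity classes is {M1}, {M2}, {M3}, {M4}.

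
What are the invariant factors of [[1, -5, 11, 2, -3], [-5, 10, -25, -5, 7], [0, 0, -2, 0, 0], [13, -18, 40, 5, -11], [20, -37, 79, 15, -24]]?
(x + 2)^2, (x + 2)^3

The Jordan structure of A has elementary divisors (x + 2)^3, (x + 2)^2. Arranging the block sizes at each eigenvalue in decreasing order and taking row products gives the invariant factors.

Invariant factors (smallest first, each dividing the next): (x + 2)^2, (x + 2)^3.

Check: the last factor (x + 2)^3 is the minimal polynomial, and the product (x + 2)^5 is the characteristic polynomial.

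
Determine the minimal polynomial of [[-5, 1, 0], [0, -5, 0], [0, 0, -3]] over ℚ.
m_A(x) = (x + 3)(x + 5)^2

The characteristic polynomial factors as (x + 3)(x + 5)^2. The minimal polynomial is ∏(x - λ)^{k_λ} where k_λ is the size of the largest Jordan block at λ.

For λ = -5: rank(A + 5I) = 2, and the largest Jordan block has size 2 (the smallest k with rank((A + 5I)^k) = rank((A + 5I)^(k+1))).
For λ = -3: rank(A + 3I) = 2, and the largest Jordan block has size 1 (the smallest k with rank((A + 3I)^k) = rank((A + 3I)^(k+1))).

So m_A(x) = (x + 3)(x + 5)^2.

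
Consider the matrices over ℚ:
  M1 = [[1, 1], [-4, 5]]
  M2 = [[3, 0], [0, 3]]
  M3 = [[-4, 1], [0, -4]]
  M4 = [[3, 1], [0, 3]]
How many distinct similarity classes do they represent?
Characteristic polynomials: χ_{M1} = (x - 3)^2, χ_{M2} = (x - 3)^2, χ_{M3} = (x + 4)^2, χ_{M4} = (x - 3)^2.

{M1, M4}: invariant factors (x - 3)^2.

{M2}: invariant factors x - 3, x - 3.

{M3}: invariant factors (x + 4)^2.

Matrices are similar if and only if their invariant-factor lists agree; the partition into similarity classes is {M1, M4}, {M2}, {M3}.

3 classes: {M1, M4}, {M2}, {M3}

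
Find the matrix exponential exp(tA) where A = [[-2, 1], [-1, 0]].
e^{tA} = [[(1 - t)*e^{-t}, t*e^{-t}], [-t*e^{-t}, (t + 1)*e^{-t}]]

A has Jordan form J = [[-1, 1], [0, -1]] with A = PJP^{-1}, so e^{tA} = P e^{tJ} P^{-1}.

For a Jordan block J_k(λ), e^{tJ_k(λ)} = e^{λt} · (I + tN + t^2 N^2/2! + ... + t^{k-1} N^{k-1}/(k-1)!) where N is the nilpotent superdiagonal part.

Assembling the blocks and conjugating back gives the entries of e^{tA} as shown above.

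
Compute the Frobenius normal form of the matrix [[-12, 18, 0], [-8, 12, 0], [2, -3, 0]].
The invariant factors of A (the non-unit diagonal entries of the Smith normal form of xI - A over ℚ[x]) are x, x^2, each dividing the next. The characteristic polynomial is their product, x^3.

The rational canonical form is the block-diagonal matrix of companion matrices C(f_i):
R = [[0, 0, 0], [0, 0, 0], [0, 1, 0]].

R = [[0, 0, 0], [0, 0, 0], [0, 1, 0]]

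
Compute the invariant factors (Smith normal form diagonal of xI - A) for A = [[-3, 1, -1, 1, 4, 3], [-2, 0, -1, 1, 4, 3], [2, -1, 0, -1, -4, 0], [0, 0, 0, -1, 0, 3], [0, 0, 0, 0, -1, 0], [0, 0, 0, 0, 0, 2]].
The Jordan structure of A has elementary divisors (x + 1)^2, (x + 1), (x + 1), (x + 1), (x - 2). Arranging the block sizes at each eigenvalue in decreasing order and taking row products gives the invariant factors.

Invariant factors (smallest first, each dividing the next): x + 1, x + 1, x + 1, (x - 2)(x + 1)^2.

Check: the last factor (x - 2)(x + 1)^2 is the minimal polynomial, and the product (x - 2)(x + 1)^5 is the characteristic polynomial.

x + 1, x + 1, x + 1, (x - 2)(x + 1)^2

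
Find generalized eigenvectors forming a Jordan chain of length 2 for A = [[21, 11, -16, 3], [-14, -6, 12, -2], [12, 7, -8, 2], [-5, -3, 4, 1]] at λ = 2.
We seek v_1 ∈ ker((A - 2I)^2) \ ker(A - 2I), then set v_{i+1} = (A - 2I) v_i.

One such chain is v_1 = [[-4, 7, 0, 0]]^T, v_2 = [[1, 0, 1, -1]]^T. Check: (A - 2I) v_2 = [[0, 0, 0, 0]]^T = 0.

v_1 = [[-4, 7, 0, 0]]^T, v_2 = [[1, 0, 1, -1]]^T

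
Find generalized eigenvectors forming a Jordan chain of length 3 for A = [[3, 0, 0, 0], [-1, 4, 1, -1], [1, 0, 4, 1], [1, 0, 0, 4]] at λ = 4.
We seek v_1 ∈ ker((A - 4I)^3) \ ker((A - 4I)^2), then set v_{i+1} = (A - 4I) v_i.

One such chain is v_1 = [[0, 1, 0, 1]]^T, v_2 = [[0, -1, 1, 0]]^T, v_3 = [[0, 1, 0, 0]]^T. Check: (A - 4I) v_3 = [[0, 0, 0, 0]]^T = 0.

v_1 = [[0, 1, 0, 1]]^T, v_2 = [[0, -1, 1, 0]]^T, v_3 = [[0, 1, 0, 0]]^T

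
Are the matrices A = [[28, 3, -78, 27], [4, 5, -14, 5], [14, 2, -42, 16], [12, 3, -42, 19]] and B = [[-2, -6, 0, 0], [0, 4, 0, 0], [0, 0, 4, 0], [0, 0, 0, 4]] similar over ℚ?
Both have characteristic polynomial (x - 4)^3(x + 2), but the minimal polynomial of A is (x - 4)^2(x + 2) while the minimal polynomial of B is (x - 4)(x + 2). The minimal polynomial is a similarity invariant, so A and B are not similar.

No.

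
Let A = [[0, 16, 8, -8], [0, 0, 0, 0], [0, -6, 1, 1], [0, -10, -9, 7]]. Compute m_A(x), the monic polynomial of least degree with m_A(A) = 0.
m_A(x) = x(x - 4)^2

The characteristic polynomial factors as x^2(x - 4)^2. The minimal polynomial is ∏(x - λ)^{k_λ} where k_λ is the size of the largest Jordan block at λ.

For λ = 0: rank(A) = 2, and the largest Jordan block has size 1 (the smallest k with rank(A^k) = rank(A^(k+1))).
For λ = 4: rank(A - 4I) = 3, and the largest Jordan block has size 2 (the smallest k with rank((A - 4I)^k) = rank((A - 4I)^(k+1))).

So m_A(x) = x(x - 4)^2.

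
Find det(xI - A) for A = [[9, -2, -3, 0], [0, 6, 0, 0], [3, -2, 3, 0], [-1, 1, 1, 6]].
χ_A(x) = (x - 6)^4

xI - A = [[x - 9, 2, 3, 0], [0, x - 6, 0, 0], [-3, 2, x - 3, 0], [1, -1, -1, x - 6]].

Expanding det(xI - A) along the first row:
det(xI - A) = + (x - 9)·det([[x - 6, 0, 0], [2, x - 3, 0], [-1, -1, x - 6]]) - (2)·det([[0, 0, 0], [-3, x - 3, 0], [1, -1, x - 6]]) + (3)·det([[0, x - 6, 0], [-3, 2, 0], [1, -1, x - 6]]) - (0)·det([[0, x - 6, 0], [-3, 2, x - 3], [1, -1, -1]]).

Evaluating gives χ_A(x) = x^4 - 24x^3 + 216x^2 - 864x + 1296 = (x - 6)^4.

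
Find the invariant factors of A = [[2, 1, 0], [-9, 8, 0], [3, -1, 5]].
The Jordan structure of A has elementary divisors (x - 5)^2, (x - 5). Arranging the block sizes at each eigenvalue in decreasing order and taking row products gives the invariant factors.

Invariant factors (smallest first, each dividing the next): x - 5, (x - 5)^2.

Check: the last factor (x - 5)^2 is the minimal polynomial, and the product (x - 5)^3 is the characteristic polynomial.

x - 5, (x - 5)^2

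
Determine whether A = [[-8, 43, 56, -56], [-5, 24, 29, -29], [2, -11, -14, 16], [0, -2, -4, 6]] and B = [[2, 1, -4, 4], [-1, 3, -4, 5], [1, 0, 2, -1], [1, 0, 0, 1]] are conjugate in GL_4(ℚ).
Yes.

Two matrices over a field are similar if and only if they have the same invariant factors.

Both A and B have characteristic polynomial (x - 2)^4 and minimal polynomial (x - 2)^3. Computing further, both have invariant factors x - 2, (x - 2)^3. Hence A and B are similar.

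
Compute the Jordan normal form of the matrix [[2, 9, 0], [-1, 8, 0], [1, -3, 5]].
J = [[5, 1, 0], [0, 5, 0], [0, 0, 5]]

The characteristic polynomial is det(xI - A) = (x - 5)^3, so the eigenvalues are 5 (algebraic multiplicity 3).

For λ = 5: rank(A - 5I) = 1, rank((A - 5I)^2) = 0. The eigenspace has dimension 3 - 1 = 2, so there are 2 Jordan blocks; the rank sequence gives block sizes [2, 1].

Assembling the blocks gives the Jordan form J above.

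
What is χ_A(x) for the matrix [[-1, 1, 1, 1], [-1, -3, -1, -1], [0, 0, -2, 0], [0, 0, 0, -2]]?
xI - A = [[x + 1, -1, -1, -1], [1, x + 3, 1, 1], [0, 0, x + 2, 0], [0, 0, 0, x + 2]].

Expanding det(xI - A) along the first row:
det(xI - A) = + (x + 1)·det([[x + 3, 1, 1], [0, x + 2, 0], [0, 0, x + 2]]) - (-1)·det([[1, 1, 1], [0, x + 2, 0], [0, 0, x + 2]]) + (-1)·det([[1, x + 3, 1], [0, 0, 0], [0, 0, x + 2]]) - (-1)·det([[1, x + 3, 1], [0, 0, x + 2], [0, 0, 0]]).

Evaluating gives χ_A(x) = x^4 + 8x^3 + 24x^2 + 32x + 16 = (x + 2)^4.

χ_A(x) = (x + 2)^4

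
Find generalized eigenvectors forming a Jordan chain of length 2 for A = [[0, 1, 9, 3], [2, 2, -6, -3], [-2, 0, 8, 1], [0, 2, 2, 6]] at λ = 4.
We seek v_1 ∈ ker((A - 4I)^2) \ ker(A - 4I), then set v_{i+1} = (A - 4I) v_i.

One such chain is v_1 = [[0, 1, 0, 0]]^T, v_2 = [[1, -2, 0, 2]]^T. Check: (A - 4I) v_2 = [[0, 0, 0, 0]]^T = 0.

v_1 = [[0, 1, 0, 0]]^T, v_2 = [[1, -2, 0, 2]]^T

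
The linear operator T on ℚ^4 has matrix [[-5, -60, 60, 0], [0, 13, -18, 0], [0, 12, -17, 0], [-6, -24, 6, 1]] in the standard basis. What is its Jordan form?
J = [[-5, 0, 0, 0], [0, -5, 0, 0], [0, 0, 1, 0], [0, 0, 0, 1]]

The characteristic polynomial is det(xI - A) = (x - 1)^2(x + 5)^2, so the eigenvalues are -5 (algebraic multiplicity 2), 1 (algebraic multiplicity 2).

For λ = -5: rank(A + 5I) = 2. The eigenspace has dimension 4 - 2 = 2, so there are 2 Jordan blocks; the rank sequence gives block sizes [1, 1].

For λ = 1: rank(A - I) = 2. The eigenspace has dimension 4 - 2 = 2, so there are 2 Jordan blocks; the rank sequence gives block sizes [1, 1].

Assembling the blocks gives the Jordan form J above.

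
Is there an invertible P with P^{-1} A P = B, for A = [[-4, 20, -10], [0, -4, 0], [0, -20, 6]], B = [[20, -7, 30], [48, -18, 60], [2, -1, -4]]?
Both have characteristic polynomial (x - 6)(x + 4)^2, but the minimal polynomial of A is (x - 6)(x + 4) while the minimal polynomial of B is (x - 6)(x + 4)^2. The minimal polynomial is a similarity invariant, so A and B are not similar.

No.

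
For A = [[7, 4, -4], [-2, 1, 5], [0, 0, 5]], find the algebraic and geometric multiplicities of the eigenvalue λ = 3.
algebraic multiplicity 1, geometric multiplicity 1

The characteristic polynomial is (x - 5)^2(x - 3), so the factor x - 3 appears with exponent 1: the algebraic multiplicity is 1.

rank(A - 3I) = 2, so the eigenspace has dimension 3 - 2 = 1: the geometric multiplicity is 1.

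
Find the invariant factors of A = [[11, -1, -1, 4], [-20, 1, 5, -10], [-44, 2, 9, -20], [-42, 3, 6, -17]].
x - 1, (x - 1)^3

The Jordan structure of A has elementary divisors (x - 1)^3, (x - 1). Arranging the block sizes at each eigenvalue in decreasing order and taking row products gives the invariant factors.

Invariant factors (smallest first, each dividing the next): x - 1, (x - 1)^3.

Check: the last factor (x - 1)^3 is the minimal polynomial, and the product (x - 1)^4 is the characteristic polynomial.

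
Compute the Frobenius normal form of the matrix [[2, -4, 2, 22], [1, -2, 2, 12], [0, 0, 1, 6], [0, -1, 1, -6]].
The invariant factors of A (the non-unit diagonal entries of the Smith normal form of xI - A over ℚ[x]) are (x + 5)(x^3 - 2), each dividing the next. The characteristic polynomial is their product, (x + 5)(x^3 - 2).

The rational canonical form is the block-diagonal matrix of companion matrices C(f_i):
R = [[0, 0, 0, 10], [1, 0, 0, 2], [0, 1, 0, 0], [0, 0, 1, -5]].

Note the characteristic polynomial does not split into linear factors over ℚ, so A has no Jordan form over ℚ; the rational canonical form exists over any field.

R = [[0, 0, 0, 10], [1, 0, 0, 2], [0, 1, 0, 0], [0, 0, 1, -5]]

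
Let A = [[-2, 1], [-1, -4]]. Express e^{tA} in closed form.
A has Jordan form J = [[-3, 1], [0, -3]] with A = PJP^{-1}, so e^{tA} = P e^{tJ} P^{-1}.

For a Jordan block J_k(λ), e^{tJ_k(λ)} = e^{λt} · (I + tN + t^2 N^2/2! + ... + t^{k-1} N^{k-1}/(k-1)!) where N is the nilpotent superdiagonal part.

Assembling the blocks and conjugating back gives the entries of e^{tA} as shown above.

e^{tA} = [[(t + 1)*e^{-3*t}, t*e^{-3*t}], [-t*e^{-3*t}, (1 - t)*e^{-3*t}]]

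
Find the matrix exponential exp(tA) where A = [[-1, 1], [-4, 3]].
A has Jordan form J = [[1, 1], [0, 1]] with A = PJP^{-1}, so e^{tA} = P e^{tJ} P^{-1}.

For a Jordan block J_k(λ), e^{tJ_k(λ)} = e^{λt} · (I + tN + t^2 N^2/2! + ... + t^{k-1} N^{k-1}/(k-1)!) where N is the nilpotent superdiagonal part.

Assembling the blocks and conjugating back gives the entries of e^{tA} as shown above.

e^{tA} = [[(1 - 2*t)*e^{t}, t*e^{t}], [-4*t*e^{t}, (2*t + 1)*e^{t}]]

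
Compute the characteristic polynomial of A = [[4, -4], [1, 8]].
xI - A = [[x - 4, 4], [-1, x - 8]].

Expanding det(xI - A) along the first row:
det(xI - A) = + (x - 4)·det([[x - 8]]) - (4)·det([[-1]]).

Evaluating gives χ_A(x) = x^2 - 12x + 36 = (x - 6)^2.

χ_A(x) = (x - 6)^2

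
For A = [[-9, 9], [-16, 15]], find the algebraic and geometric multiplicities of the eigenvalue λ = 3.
algebraic multiplicity 2, geometric multiplicity 1

The characteristic polynomial is (x - 3)^2, so the factor x - 3 appears with exponent 2: the algebraic multiplicity is 2.

rank(A - 3I) = 1, so the eigenspace has dimension 2 - 1 = 1: the geometric multiplicity is 1.

Since 1 < 2, A is not diagonalizable.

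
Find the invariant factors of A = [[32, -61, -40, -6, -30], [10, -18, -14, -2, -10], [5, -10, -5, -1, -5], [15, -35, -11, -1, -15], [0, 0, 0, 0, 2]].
x - 2, (x - 2)^2, (x - 2)^2

The Jordan structure of A has elementary divisors (x - 2)^2, (x - 2)^2, (x - 2). Arranging the block sizes at each eigenvalue in decreasing order and taking row products gives the invariant factors.

Invariant factors (smallest first, each dividing the next): x - 2, (x - 2)^2, (x - 2)^2.

Check: the last factor (x - 2)^2 is the minimal polynomial, and the product (x - 2)^5 is the characteristic polynomial.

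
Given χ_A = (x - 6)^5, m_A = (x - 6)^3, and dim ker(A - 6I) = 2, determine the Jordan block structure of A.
Jordan blocks: (6, 3), (6, 2)

λ = 6: algebraic multiplicity 5 (exponent in χ_A), largest block size 3 (exponent in m_A), 2 blocks (geometric multiplicity). These force block sizes [3, 2].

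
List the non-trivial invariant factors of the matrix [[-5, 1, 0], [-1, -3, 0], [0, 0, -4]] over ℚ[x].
The Jordan structure of A has elementary divisors (x + 4)^2, (x + 4). Arranging the block sizes at each eigenvalue in decreasing order and taking row products gives the invariant factors.

Invariant factors (smallest first, each dividing the next): x + 4, (x + 4)^2.

Check: the last factor (x + 4)^2 is the minimal polynomial, and the product (x + 4)^3 is the characteristic polynomial.

x + 4, (x + 4)^2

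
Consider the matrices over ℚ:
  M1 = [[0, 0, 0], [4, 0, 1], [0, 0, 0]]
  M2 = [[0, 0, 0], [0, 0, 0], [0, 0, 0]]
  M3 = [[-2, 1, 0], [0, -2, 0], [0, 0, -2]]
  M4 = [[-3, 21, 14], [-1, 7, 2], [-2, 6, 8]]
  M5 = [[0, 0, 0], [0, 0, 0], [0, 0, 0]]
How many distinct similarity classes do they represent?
4 classes: {M1}, {M2, M5}, {M3}, {M4}

Characteristic polynomials: χ_{M1} = x^3, χ_{M2} = x^3, χ_{M3} = (x + 2)^3, χ_{M4} = (x - 4)^3, χ_{M5} = x^3.

{M1}: invariant factors x, x^2.

{M2, M5}: invariant factors x, x, x.

{M3}: invariant factors x + 2, (x + 2)^2.

{M4}: invariant factors x - 4, (x - 4)^2.

Matrices are similar if and only if their invariant-factor lists agree; the partition into similarity classes is {M1}, {M2, M5}, {M3}, {M4}.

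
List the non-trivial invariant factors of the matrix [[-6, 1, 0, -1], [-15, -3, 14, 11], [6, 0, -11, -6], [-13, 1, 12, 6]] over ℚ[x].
The Jordan structure of A has elementary divisors (x + 5)^3, (x - 1). Arranging the block sizes at each eigenvalue in decreasing order and taking row products gives the invariant factors.

Invariant factors (smallest first, each dividing the next): (x - 1)(x + 5)^3.

Check: the last factor (x - 1)(x + 5)^3 is the minimal polynomial, and the product (x - 1)(x + 5)^3 is the characteristic polynomial.

(x - 1)(x + 5)^3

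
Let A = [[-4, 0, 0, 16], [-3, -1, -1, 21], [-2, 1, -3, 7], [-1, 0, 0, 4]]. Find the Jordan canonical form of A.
J = [[-2, 1, 0, 0], [0, -2, 0, 0], [0, 0, 0, 1], [0, 0, 0, 0]]

The characteristic polynomial is det(xI - A) = x^2(x + 2)^2, so the eigenvalues are -2 (algebraic multiplicity 2), 0 (algebraic multiplicity 2).

For λ = -2: rank(A + 2I) = 3, rank((A + 2I)^2) = 2. The eigenspace has dimension 4 - 3 = 1, so there is 1 Jordan block; the rank sequence gives block sizes [2].

For λ = 0: rank(A) = 3, rank(A^2) = 2. The eigenspace has dimension 4 - 3 = 1, so there is 1 Jordan block; the rank sequence gives block sizes [2].

Assembling the blocks gives the Jordan form J above.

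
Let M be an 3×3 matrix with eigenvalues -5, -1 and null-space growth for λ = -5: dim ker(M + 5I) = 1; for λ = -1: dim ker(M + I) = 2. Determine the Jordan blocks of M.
Jordan blocks: (-5, 1), (-1, 1), (-1, 1)

λ = -5: successive nullity increments [1] count blocks of size ≥ k; block sizes are [1].
λ = -1: successive nullity increments [2] count blocks of size ≥ k; block sizes are [1, 1].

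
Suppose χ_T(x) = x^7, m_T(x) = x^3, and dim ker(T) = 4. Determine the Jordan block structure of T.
λ = 0: algebraic multiplicity 7 (exponent in χ_T), largest block size 3 (exponent in m_T), 4 blocks (geometric multiplicity). These force block sizes [3, 2, 1, 1].

Jordan blocks: (0, 3), (0, 2), (0, 1), (0, 1)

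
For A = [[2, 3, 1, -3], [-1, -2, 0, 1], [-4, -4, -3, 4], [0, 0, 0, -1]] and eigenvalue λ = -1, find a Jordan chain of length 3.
We seek v_1 ∈ ker((A + I)^3) \ ker((A + I)^2), then set v_{i+1} = (A + I) v_i.

One such chain is v_1 = [[-1, 1, 1, 0]]^T, v_2 = [[1, 0, -2, 0]]^T, v_3 = [[1, -1, 0, 0]]^T. Check: (A + I) v_3 = [[0, 0, 0, 0]]^T = 0.

v_1 = [[-1, 1, 1, 0]]^T, v_2 = [[1, 0, -2, 0]]^T, v_3 = [[1, -1, 0, 0]]^T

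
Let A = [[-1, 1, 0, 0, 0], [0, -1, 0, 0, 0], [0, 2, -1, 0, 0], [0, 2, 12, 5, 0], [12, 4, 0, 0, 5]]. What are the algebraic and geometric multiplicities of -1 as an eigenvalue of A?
The characteristic polynomial is (x - 5)^2(x + 1)^3, so the factor x + 1 appears with exponent 3: the algebraic multiplicity is 3.

rank(A + I) = 3, so the eigenspace has dimension 5 - 3 = 2: the geometric multiplicity is 2.

Since 2 < 3, A is not diagonalizable.

algebraic multiplicity 3, geometric multiplicity 2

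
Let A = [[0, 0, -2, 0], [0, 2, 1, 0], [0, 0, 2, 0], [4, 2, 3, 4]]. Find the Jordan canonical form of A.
J = [[0, 0, 0, 0], [0, 2, 1, 0], [0, 0, 2, 0], [0, 0, 0, 4]]

The characteristic polynomial is det(xI - A) = x(x - 4)(x - 2)^2, so the eigenvalues are 0 (algebraic multiplicity 1), 2 (algebraic multiplicity 2), 4 (algebraic multiplicity 1).

For λ = 0: algebraic multiplicity 1 gives one 1×1 block.

For λ = 2: rank(A - 2I) = 3, rank((A - 2I)^2) = 2. The eigenspace has dimension 4 - 3 = 1, so there is 1 Jordan block; the rank sequence gives block sizes [2].

For λ = 4: algebraic multiplicity 1 gives one 1×1 block.

Assembling the blocks gives the Jordan form J above.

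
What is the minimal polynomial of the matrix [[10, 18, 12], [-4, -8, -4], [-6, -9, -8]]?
The characteristic polynomial factors as (x + 2)^3. The minimal polynomial is ∏(x - λ)^{k_λ} where k_λ is the size of the largest Jordan block at λ.

For λ = -2: rank(A + 2I) = 1, and the largest Jordan block has size 2 (the smallest k with rank((A + 2I)^k) = rank((A + 2I)^(k+1))).

So m_A(x) = (x + 2)^2.

m_A(x) = (x + 2)^2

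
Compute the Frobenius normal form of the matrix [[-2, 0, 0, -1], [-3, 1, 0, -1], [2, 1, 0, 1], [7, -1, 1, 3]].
R = [[1, 0, 0, 0], [0, 0, 0, -1], [0, 1, 0, 1], [0, 0, 1, 1]]

The invariant factors of A (the non-unit diagonal entries of the Smith normal form of xI - A over ℚ[x]) are x - 1, (x - 1)^2(x + 1), each dividing the next. The characteristic polynomial is their product, (x - 1)^3(x + 1).

The rational canonical form is the block-diagonal matrix of companion matrices C(f_i):
R = [[1, 0, 0, 0], [0, 0, 0, -1], [0, 1, 0, 1], [0, 0, 1, 1]].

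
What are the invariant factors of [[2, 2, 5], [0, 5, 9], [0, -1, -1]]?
(x - 2)^3

The Jordan structure of A has elementary divisors (x - 2)^3. Arranging the block sizes at each eigenvalue in decreasing order and taking row products gives the invariant factors.

Invariant factors (smallest first, each dividing the next): (x - 2)^3.

Check: the last factor (x - 2)^3 is the minimal polynomial, and the product (x - 2)^3 is the characteristic polynomial.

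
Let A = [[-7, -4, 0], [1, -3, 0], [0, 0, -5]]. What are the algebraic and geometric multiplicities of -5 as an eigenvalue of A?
The characteristic polynomial is (x + 5)^3, so the factor x + 5 appears with exponent 3: the algebraic multiplicity is 3.

rank(A + 5I) = 1, so the eigenspace has dimension 3 - 1 = 2: the geometric multiplicity is 2.

Since 2 < 3, A is not diagonalizable.

algebraic multiplicity 3, geometric multiplicity 2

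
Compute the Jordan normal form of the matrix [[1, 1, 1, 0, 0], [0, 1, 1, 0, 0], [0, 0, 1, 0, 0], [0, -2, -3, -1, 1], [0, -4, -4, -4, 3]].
The characteristic polynomial is det(xI - A) = (x - 1)^5, so the eigenvalues are 1 (algebraic multiplicity 5).

For λ = 1: rank(A - I) = 3, rank((A - I)^2) = 1, rank((A - I)^3) = 0. The eigenspace has dimension 5 - 3 = 2, so there are 2 Jordan blocks; the rank sequence gives block sizes [3, 2].

Assembling the blocks gives the Jordan form J above.

J = [[1, 1, 0, 0, 0], [0, 1, 1, 0, 0], [0, 0, 1, 0, 0], [0, 0, 0, 1, 1], [0, 0, 0, 0, 1]]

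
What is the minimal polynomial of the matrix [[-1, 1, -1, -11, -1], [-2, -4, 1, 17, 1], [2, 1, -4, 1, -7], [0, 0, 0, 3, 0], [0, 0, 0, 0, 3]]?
m_A(x) = (x - 3)(x + 3)^2

The characteristic polynomial factors as (x - 3)^2(x + 3)^3. The minimal polynomial is ∏(x - λ)^{k_λ} where k_λ is the size of the largest Jordan block at λ.

For λ = -3: rank(A + 3I) = 3, and the largest Jordan block has size 2 (the smallest k with rank((A + 3I)^k) = rank((A + 3I)^(k+1))).
For λ = 3: rank(A - 3I) = 3, and the largest Jordan block has size 1 (the smallest k with rank((A - 3I)^k) = rank((A - 3I)^(k+1))).

So m_A(x) = (x - 3)(x + 3)^2.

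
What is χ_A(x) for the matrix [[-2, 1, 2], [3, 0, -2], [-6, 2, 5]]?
χ_A(x) = (x - 1)^3

xI - A = [[x + 2, -1, -2], [-3, x, 2], [6, -2, x - 5]].

Expanding det(xI - A) along the first row:
det(xI - A) = + (x + 2)·det([[x, 2], [-2, x - 5]]) - (-1)·det([[-3, 2], [6, x - 5]]) + (-2)·det([[-3, x], [6, -2]]).

Evaluating gives χ_A(x) = x^3 - 3x^2 + 3x - 1 = (x - 1)^3.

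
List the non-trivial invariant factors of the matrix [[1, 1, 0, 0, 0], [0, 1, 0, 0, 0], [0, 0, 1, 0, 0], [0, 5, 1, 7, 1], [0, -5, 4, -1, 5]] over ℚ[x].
x - 1, (x - 6)^2(x - 1)^2

The Jordan structure of A has elementary divisors (x - 1)^2, (x - 1), (x - 6)^2. Arranging the block sizes at each eigenvalue in decreasing order and taking row products gives the invariant factors.

Invariant factors (smallest first, each dividing the next): x - 1, (x - 6)^2(x - 1)^2.

Check: the last factor (x - 6)^2(x - 1)^2 is the minimal polynomial, and the product (x - 6)^2(x - 1)^3 is the characteristic polynomial.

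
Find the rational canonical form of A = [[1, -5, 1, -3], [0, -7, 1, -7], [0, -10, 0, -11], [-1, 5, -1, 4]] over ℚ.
The invariant factors of A (the non-unit diagonal entries of the Smith normal form of xI - A over ℚ[x]) are (x + 2)(x^3 + 5), each dividing the next. The characteristic polynomial is their product, (x + 2)(x^3 + 5).

The rational canonical form is the block-diagonal matrix of companion matrices C(f_i):
R = [[0, 0, 0, -10], [1, 0, 0, -5], [0, 1, 0, 0], [0, 0, 1, -2]].

Note the characteristic polynomial does not split into linear factors over ℚ, so A has no Jordan form over ℚ; the rational canonical form exists over any field.

R = [[0, 0, 0, -10], [1, 0, 0, -5], [0, 1, 0, 0], [0, 0, 1, -2]]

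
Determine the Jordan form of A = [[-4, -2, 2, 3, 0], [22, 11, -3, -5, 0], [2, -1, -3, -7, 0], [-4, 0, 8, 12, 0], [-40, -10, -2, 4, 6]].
The characteristic polynomial is det(xI - A) = (x - 6)^3(x - 2)^2, so the eigenvalues are 2 (algebraic multiplicity 2), 6 (algebraic multiplicity 3).

For λ = 2: rank(A - 2I) = 4, rank((A - 2I)^2) = 3. The eigenspace has dimension 5 - 4 = 1, so there is 1 Jordan block; the rank sequence gives block sizes [2].

For λ = 6: rank(A - 6I) = 3, rank((A - 6I)^2) = 2. The eigenspace has dimension 5 - 3 = 2, so there are 2 Jordan blocks; the rank sequence gives block sizes [2, 1].

Assembling the blocks gives the Jordan form J above.

J = [[2, 1, 0, 0, 0], [0, 2, 0, 0, 0], [0, 0, 6, 1, 0], [0, 0, 0, 6, 0], [0, 0, 0, 0, 6]]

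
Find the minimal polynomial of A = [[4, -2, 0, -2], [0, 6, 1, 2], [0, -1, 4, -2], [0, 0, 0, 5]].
The characteristic polynomial factors as (x - 5)^3(x - 4). The minimal polynomial is ∏(x - λ)^{k_λ} where k_λ is the size of the largest Jordan block at λ.

For λ = 4: rank(A - 4I) = 3, and the largest Jordan block has size 1 (the smallest k with rank((A - 4I)^k) = rank((A - 4I)^(k+1))).
For λ = 5: rank(A - 5I) = 2, and the largest Jordan block has size 2 (the smallest k with rank((A - 5I)^k) = rank((A - 5I)^(k+1))).

So m_A(x) = (x - 5)^2(x - 4).

m_A(x) = (x - 5)^2(x - 4)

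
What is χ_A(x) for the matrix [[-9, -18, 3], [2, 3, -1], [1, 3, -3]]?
xI - A = [[x + 9, 18, -3], [-2, x - 3, 1], [-1, -3, x + 3]].

Expanding det(xI - A) along the first row:
det(xI - A) = + (x + 9)·det([[x - 3, 1], [-3, x + 3]]) - (18)·det([[-2, 1], [-1, x + 3]]) + (-3)·det([[-2, x - 3], [-1, -3]]).

Evaluating gives χ_A(x) = x^3 + 9x^2 + 27x + 27 = (x + 3)^3.

χ_A(x) = (x + 3)^3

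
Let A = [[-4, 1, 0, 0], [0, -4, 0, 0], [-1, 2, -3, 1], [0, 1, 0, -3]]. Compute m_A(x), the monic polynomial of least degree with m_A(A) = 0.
The characteristic polynomial factors as (x + 3)^2(x + 4)^2. The minimal polynomial is ∏(x - λ)^{k_λ} where k_λ is the size of the largest Jordan block at λ.

For λ = -4: rank(A + 4I) = 3, and the largest Jordan block has size 2 (the smallest k with rank((A + 4I)^k) = rank((A + 4I)^(k+1))).
For λ = -3: rank(A + 3I) = 3, and the largest Jordan block has size 2 (the smallest k with rank((A + 3I)^k) = rank((A + 3I)^(k+1))).

So m_A(x) = (x + 3)^2(x + 4)^2.

m_A(x) = (x + 3)^2(x + 4)^2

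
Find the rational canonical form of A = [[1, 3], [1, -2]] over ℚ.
The invariant factors of A (the non-unit diagonal entries of the Smith normal form of xI - A over ℚ[x]) are x^2 + x - 5, each dividing the next. The characteristic polynomial is their product, x^2 + x - 5.

The rational canonical form is the block-diagonal matrix of companion matrices C(f_i):
R = [[0, 5], [1, -1]].

Note the characteristic polynomial does not split into linear factors over ℚ, so A has no Jordan form over ℚ; the rational canonical form exists over any field.

R = [[0, 5], [1, -1]]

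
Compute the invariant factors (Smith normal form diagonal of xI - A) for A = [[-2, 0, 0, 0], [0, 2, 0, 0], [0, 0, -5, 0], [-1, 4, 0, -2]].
(x - 2)(x + 2)^2(x + 5)

The Jordan structure of A has elementary divisors (x + 5), (x + 2)^2, (x - 2). Arranging the block sizes at each eigenvalue in decreasing order and taking row products gives the invariant factors.

Invariant factors (smallest first, each dividing the next): (x - 2)(x + 2)^2(x + 5).

Check: the last factor (x - 2)(x + 2)^2(x + 5) is the minimal polynomial, and the product (x - 2)(x + 2)^2(x + 5) is the characteristic polynomial.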